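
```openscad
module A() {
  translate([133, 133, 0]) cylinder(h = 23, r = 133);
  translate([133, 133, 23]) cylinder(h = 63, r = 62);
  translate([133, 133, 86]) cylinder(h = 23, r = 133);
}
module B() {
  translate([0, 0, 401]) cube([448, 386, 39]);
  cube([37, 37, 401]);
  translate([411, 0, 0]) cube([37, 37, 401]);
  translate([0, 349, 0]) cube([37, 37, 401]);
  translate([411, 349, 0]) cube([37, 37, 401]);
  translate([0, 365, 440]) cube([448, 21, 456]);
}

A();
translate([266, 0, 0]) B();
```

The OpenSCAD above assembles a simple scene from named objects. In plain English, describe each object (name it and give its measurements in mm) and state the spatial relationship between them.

A is a spool: two coaxial disc flanges of radius 133 mm and thickness 23 mm, joined by a core cylinder of radius 62 mm and height 63 mm. The lower flange rests on z = 0 and the three cylinders share a vertical axis.

B is a chair: 448×386 mm seat, 39 mm thick, top at z = 440 mm, on four 37 mm square corner legs flush with the seat edges. A 21 mm thick backrest slab spans the full seat width, extending 456 mm above the seat top, its back face flush with the seat's +y edge.

The chair is against the spool's +x side, with their −y faces flush.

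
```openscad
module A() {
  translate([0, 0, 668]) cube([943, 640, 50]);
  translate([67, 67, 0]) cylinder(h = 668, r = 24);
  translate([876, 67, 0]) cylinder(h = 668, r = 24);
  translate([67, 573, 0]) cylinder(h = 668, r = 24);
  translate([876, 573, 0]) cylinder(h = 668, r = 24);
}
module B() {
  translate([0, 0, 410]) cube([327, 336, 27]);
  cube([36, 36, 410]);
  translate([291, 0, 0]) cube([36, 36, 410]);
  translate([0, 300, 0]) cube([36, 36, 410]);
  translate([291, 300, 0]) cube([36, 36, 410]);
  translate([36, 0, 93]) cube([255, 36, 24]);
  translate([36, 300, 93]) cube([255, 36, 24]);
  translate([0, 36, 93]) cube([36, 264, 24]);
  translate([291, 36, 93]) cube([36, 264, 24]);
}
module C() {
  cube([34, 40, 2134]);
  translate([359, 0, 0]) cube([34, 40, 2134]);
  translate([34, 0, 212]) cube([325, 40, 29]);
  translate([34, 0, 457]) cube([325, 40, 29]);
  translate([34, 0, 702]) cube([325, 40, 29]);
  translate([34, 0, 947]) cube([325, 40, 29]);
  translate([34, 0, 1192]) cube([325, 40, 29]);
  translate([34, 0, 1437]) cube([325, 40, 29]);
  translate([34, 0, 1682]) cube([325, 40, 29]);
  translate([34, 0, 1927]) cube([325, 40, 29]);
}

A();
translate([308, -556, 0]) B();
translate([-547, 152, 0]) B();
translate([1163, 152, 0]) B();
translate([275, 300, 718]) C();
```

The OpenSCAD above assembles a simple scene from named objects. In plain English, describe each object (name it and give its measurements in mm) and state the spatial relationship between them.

A is a table: top 943 mm (x) × 640 mm (y), 50 mm thick, upper face at z = 718 mm, on four round legs of 48 mm diameter, each leg's bounding box inset 43 mm from the nearest pair of top edges, running from z = 0 to the bottom of the top.

B is a four-legged stool. The seat is 327×336 mm, 27 mm thick, top at z = 437 mm. It stands on four square legs, each 36×36 mm in cross-section, from z = 0 to the seat underside, each flush with a corner of the seat. Four stretchers, 36 mm wide and 24 mm tall, connect adjacent legs with their undersides at z = 93 mm, each running between the inner faces of the legs it joins and aligned with the legs' outer faces on the other axis.

C is a straight ladder. Two 34×40 mm vertical rails, 2134 mm tall, stand 393 mm apart (outside-to-outside) with their front faces coplanar on the −y side. 8 rungs, each 40 mm deep and 29 mm tall, span between the inner faces of the rails, front faces flush with the rails. The lowest rung's underside is at z = 212 mm and rungs are spaced 245 mm apart (underside to underside).

Three stools sit around the table at the −y, −x, +x sides. The ladder is on top of the table, centred.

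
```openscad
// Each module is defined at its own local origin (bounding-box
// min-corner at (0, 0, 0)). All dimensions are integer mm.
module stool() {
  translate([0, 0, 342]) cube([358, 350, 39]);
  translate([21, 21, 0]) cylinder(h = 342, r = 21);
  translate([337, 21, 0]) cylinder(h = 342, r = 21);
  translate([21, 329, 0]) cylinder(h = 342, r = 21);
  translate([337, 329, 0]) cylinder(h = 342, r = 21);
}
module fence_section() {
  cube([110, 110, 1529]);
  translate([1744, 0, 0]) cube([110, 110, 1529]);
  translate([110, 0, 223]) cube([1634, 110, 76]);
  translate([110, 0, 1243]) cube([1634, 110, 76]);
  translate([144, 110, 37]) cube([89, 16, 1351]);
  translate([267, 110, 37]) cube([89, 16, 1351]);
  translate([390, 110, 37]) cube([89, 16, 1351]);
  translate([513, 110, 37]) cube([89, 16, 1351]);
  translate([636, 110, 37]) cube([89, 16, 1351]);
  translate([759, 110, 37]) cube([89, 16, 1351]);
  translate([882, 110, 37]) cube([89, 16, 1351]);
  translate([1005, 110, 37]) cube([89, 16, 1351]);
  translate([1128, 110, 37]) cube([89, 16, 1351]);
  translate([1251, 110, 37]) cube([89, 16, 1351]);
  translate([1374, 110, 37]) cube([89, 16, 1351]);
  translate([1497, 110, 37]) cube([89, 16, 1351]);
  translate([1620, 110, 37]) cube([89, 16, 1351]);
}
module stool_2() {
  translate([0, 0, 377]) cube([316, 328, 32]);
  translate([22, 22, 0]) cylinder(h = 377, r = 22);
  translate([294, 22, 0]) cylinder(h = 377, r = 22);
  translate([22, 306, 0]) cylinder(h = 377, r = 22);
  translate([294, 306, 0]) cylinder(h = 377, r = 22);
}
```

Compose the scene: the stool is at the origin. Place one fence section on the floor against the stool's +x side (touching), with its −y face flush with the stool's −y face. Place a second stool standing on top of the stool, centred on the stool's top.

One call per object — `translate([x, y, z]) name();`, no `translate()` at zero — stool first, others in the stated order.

stool();
translate([358, 0, 0]) fence_section();
translate([21, 11, 381]) stool_2();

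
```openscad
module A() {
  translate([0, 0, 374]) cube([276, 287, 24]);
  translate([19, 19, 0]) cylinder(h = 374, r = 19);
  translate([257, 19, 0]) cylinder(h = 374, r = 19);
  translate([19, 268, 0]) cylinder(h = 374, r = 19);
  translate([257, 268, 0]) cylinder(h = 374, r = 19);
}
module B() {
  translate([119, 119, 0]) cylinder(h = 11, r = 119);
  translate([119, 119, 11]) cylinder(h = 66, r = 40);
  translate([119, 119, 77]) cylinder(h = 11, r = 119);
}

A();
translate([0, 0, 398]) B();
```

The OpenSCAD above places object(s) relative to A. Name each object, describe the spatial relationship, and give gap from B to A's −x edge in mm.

The spool's min-x is at 0; the stool's min-x is 0; gap = 0 mm.

A is a stool. B is a spool. The spool is on top of the stool. The gap from the spool to the stool's −x edge is 0 mm.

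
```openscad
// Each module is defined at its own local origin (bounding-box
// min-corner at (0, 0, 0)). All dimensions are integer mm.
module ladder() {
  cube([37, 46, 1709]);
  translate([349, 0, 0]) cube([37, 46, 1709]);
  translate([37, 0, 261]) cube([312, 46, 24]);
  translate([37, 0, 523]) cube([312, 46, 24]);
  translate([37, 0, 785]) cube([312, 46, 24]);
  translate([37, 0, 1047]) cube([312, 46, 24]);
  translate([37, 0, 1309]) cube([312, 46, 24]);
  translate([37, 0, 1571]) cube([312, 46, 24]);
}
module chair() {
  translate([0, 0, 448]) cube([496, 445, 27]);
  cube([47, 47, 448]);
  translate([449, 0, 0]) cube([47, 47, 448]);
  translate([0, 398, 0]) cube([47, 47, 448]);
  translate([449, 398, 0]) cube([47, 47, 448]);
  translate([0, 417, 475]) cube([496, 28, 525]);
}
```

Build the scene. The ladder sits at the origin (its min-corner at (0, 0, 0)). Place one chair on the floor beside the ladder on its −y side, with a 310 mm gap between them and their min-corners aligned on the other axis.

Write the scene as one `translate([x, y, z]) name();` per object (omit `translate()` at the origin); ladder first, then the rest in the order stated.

ladder();
translate([0, -755, 0]) chair();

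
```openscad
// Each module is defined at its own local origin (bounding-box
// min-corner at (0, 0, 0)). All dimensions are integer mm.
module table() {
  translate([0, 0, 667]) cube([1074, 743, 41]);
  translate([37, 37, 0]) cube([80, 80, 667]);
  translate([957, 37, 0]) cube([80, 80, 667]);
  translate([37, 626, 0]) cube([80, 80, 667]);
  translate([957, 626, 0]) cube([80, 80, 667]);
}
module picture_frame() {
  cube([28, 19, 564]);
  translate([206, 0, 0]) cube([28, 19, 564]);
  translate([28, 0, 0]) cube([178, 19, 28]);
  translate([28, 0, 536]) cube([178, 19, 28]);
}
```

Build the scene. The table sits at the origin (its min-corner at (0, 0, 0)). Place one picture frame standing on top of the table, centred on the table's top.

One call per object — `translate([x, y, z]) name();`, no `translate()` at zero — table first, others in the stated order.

table();
translate([420, 362, 708]) picture_frame();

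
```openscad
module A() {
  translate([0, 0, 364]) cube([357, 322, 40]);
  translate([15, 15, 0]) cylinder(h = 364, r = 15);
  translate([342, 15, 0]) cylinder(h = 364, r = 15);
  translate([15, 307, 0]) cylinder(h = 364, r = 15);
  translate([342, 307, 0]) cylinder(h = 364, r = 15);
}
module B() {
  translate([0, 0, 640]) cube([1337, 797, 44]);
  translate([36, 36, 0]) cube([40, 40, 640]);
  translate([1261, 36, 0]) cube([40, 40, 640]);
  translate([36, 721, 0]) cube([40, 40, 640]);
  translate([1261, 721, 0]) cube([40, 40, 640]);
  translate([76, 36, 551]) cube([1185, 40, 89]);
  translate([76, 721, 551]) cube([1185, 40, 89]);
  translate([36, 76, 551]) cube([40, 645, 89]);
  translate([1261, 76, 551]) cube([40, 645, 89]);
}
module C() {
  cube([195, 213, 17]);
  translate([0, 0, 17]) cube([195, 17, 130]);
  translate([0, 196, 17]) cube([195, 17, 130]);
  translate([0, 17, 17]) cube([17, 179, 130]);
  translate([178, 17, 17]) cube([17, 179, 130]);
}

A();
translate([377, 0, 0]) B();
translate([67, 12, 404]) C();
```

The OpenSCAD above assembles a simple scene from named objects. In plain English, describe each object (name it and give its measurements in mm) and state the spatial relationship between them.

A is a simple wooden stool: a rectangular seat 357 mm (x) by 322 mm (y), 40 mm thick, top face at z = 404 mm, on four round legs, each 30 mm in diameter. The legs rest on z = 0, each leg's axis is inset half a diameter from the nearest pair of seat edges (so the leg's bounding box is flush with the corner).

B is a table with a 1337×797 mm rectangular top, 44 mm thick, top surface at z = 684 mm, supported by four 40×40 mm square legs, each inset 36 mm from the nearest pair of top edges, running from the floor. Four apron rails, 40 mm thick and 89 mm tall, run between adjacent legs with their top edges flush with the underside of the top and their outer faces flush with the legs' outer faces.

C is an open-topped rectangular box: outside dimensions 195×213×147 mm, with a uniform wall and base thickness of 17 mm. The base is a full 195×213 slab on the floor; four walls sit on top of the base. The front and back walls (the −y and +y sides) span the full width; the two side walls fit between them.

The table is on the floor beside the stool on its +x side. The open box is on top of the stool.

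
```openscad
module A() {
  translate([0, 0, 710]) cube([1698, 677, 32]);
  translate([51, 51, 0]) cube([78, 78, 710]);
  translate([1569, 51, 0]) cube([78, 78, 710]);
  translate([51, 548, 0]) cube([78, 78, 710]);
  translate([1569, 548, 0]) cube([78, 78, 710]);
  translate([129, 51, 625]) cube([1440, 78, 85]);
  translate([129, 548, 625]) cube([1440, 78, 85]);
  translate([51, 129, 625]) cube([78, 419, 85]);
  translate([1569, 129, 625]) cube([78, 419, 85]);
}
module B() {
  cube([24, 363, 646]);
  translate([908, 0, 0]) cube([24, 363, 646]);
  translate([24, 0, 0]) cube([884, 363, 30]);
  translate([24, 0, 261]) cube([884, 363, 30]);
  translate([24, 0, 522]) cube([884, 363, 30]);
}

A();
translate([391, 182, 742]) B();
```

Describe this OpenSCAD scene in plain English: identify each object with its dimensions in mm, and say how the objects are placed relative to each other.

A is a table: top 1698 mm (x) × 677 mm (y), 32 mm thick, upper face at z = 742 mm, on four 78×78 mm square legs, each inset 51 mm from the nearest pair of top edges, running from z = 0 to the bottom of the top. Four apron rails, 78 mm thick and 85 mm tall, run between adjacent legs with their top edges flush with the underside of the top and their outer faces flush with the legs' outer faces.

B is an open bookshelf. Two side panels, each 24 mm thick, 363 mm deep and 646 mm tall, stand 932 mm apart (outside-to-outside). Between them sit 3 shelves, each 30 mm thick and 363 mm deep, spanning the full gap between the sides. The bottom shelf rests on the floor (its underside at z = 0) and the clear gap between one shelf's top and the next shelf's underside is 231 mm.

The bookshelf is on top of the table.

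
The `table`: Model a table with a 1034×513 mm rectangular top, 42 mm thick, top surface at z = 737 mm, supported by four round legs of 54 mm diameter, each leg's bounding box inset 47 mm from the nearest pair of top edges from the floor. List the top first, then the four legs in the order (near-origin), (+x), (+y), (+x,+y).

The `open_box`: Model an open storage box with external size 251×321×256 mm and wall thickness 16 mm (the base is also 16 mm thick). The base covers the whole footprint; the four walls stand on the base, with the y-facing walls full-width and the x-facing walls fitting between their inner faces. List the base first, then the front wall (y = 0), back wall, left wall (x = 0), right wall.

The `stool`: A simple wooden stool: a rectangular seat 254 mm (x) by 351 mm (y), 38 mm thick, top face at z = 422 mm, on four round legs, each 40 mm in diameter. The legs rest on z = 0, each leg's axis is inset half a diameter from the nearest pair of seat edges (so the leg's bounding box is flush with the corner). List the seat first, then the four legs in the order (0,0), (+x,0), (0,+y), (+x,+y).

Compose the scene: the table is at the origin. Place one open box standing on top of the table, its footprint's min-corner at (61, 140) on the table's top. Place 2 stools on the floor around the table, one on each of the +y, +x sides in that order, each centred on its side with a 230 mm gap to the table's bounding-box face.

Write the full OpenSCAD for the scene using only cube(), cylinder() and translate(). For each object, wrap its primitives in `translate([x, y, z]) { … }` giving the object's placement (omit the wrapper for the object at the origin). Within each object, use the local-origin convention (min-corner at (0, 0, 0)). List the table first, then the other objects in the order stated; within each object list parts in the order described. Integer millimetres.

translate([0, 0, 695]) cube([1034, 513, 42]);
translate([74, 74, 0]) cylinder(h = 695, r = 27);
translate([960, 74, 0]) cylinder(h = 695, r = 27);
translate([74, 439, 0]) cylinder(h = 695, r = 27);
translate([960, 439, 0]) cylinder(h = 695, r = 27);
translate([61, 140, 737]) {
  cube([251, 321, 16]);
  translate([0, 0, 16]) cube([251, 16, 240]);
  translate([0, 305, 16]) cube([251, 16, 240]);
  translate([0, 16, 16]) cube([16, 289, 240]);
  translate([235, 16, 16]) cube([16, 289, 240]);
}
translate([390, 743, 0]) {
  translate([0, 0, 384]) cube([254, 351, 38]);
  translate([20, 20, 0]) cylinder(h = 384, r = 20);
  translate([234, 20, 0]) cylinder(h = 384, r = 20);
  translate([20, 331, 0]) cylinder(h = 384, r = 20);
  translate([234, 331, 0]) cylinder(h = 384, r = 20);
}
translate([1264, 81, 0]) {
  translate([0, 0, 384]) cube([254, 351, 38]);
  translate([20, 20, 0]) cylinder(h = 384, r = 20);
  translate([234, 20, 0]) cylinder(h = 384, r = 20);
  translate([20, 331, 0]) cylinder(h = 384, r = 20);
  translate([234, 331, 0]) cylinder(h = 384, r = 20);
}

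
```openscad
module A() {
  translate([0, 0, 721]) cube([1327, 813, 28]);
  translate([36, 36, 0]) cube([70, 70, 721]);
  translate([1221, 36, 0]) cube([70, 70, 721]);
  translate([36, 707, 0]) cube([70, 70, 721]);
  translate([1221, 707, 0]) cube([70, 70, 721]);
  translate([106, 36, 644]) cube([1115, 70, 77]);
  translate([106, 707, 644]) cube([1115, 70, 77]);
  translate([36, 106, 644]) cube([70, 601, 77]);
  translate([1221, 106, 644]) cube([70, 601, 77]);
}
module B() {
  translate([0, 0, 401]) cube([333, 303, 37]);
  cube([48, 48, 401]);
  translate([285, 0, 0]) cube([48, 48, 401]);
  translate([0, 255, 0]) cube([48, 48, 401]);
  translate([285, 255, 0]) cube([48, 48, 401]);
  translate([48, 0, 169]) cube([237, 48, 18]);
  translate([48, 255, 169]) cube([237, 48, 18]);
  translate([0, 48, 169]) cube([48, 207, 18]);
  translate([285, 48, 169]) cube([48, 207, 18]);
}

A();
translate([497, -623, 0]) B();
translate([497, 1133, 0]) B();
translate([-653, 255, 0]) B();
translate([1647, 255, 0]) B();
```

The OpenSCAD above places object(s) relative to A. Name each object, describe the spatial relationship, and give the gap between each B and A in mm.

Each stool's nearest face is 320 mm from the table's bounding box.

A is a table. B is a stool. Four stools sit around the table at the −y, +y, −x, +x sides. The gap between each stool and the table is 320 mm.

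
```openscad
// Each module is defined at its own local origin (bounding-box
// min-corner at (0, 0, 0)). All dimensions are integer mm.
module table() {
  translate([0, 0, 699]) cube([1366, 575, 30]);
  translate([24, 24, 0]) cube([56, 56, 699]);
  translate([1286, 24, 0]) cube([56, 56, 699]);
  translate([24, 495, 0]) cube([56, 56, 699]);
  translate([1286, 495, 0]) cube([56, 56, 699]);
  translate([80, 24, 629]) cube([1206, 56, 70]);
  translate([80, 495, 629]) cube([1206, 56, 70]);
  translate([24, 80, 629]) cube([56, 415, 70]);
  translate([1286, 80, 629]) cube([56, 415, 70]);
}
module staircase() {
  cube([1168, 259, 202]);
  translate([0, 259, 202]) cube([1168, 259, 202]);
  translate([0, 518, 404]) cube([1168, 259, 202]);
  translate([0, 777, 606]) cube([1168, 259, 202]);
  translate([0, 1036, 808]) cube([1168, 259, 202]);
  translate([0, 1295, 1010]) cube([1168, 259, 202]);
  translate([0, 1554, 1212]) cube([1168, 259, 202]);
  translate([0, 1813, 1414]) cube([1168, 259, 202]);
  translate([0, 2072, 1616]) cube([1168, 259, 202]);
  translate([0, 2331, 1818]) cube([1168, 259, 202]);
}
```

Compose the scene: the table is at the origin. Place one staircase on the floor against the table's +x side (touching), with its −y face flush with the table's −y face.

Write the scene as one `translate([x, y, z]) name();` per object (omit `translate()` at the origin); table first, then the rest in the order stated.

table();
translate([1366, 0, 0]) staircase();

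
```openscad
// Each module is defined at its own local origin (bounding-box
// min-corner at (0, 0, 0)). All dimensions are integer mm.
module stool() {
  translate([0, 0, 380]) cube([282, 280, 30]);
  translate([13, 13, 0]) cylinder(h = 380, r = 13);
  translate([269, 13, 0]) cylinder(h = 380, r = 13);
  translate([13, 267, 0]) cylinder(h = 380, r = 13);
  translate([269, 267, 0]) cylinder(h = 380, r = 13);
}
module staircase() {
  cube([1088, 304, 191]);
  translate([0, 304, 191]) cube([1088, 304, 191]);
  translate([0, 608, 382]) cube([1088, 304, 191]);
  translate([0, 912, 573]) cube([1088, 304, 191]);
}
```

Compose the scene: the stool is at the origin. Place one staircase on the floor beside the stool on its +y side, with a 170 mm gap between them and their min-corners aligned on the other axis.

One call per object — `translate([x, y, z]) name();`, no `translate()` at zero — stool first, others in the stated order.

stool();
translate([0, 450, 0]) staircase();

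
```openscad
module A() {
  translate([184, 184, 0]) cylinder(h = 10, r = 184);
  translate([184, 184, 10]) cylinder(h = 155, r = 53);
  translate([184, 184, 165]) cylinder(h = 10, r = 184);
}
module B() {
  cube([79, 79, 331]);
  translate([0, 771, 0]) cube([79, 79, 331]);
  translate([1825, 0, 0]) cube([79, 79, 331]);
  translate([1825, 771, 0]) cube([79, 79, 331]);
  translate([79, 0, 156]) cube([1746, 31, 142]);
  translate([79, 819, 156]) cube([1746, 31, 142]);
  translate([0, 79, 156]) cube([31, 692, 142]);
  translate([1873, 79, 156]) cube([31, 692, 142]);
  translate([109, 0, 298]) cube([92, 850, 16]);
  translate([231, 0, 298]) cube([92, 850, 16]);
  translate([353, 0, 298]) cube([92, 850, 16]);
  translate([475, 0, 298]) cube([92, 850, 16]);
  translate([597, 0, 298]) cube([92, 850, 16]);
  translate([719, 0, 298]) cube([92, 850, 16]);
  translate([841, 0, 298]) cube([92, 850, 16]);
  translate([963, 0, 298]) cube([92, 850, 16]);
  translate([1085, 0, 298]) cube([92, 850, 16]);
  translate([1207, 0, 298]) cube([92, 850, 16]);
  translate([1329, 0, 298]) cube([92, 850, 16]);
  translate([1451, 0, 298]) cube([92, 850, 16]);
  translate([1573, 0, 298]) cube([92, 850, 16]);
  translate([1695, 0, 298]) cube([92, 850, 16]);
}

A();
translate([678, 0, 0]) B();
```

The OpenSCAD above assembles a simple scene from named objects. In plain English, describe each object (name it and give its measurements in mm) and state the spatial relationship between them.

A is a spool: two coaxial disc flanges of radius 184 mm and thickness 10 mm, joined by a core cylinder of radius 53 mm and height 155 mm. The lower flange rests on z = 0 and the three cylinders share a vertical axis.

B is a bed frame 1904 mm long (x) by 850 mm wide (y). Four 79×79 mm corner posts, 331 mm tall, at the corners of the footprint. Four rails of 31 mm thickness and 142 mm height run between adjacent posts with their undersides at z = 156 mm, their outer faces flush with the outside of the frame (the two x-running rails run between the posts' inner faces; the two y-running rails run between the posts' inner faces). 14 slats, each 92 mm wide (x) and 16 mm thick, lie across the top of the two x-running rails, running the full 850 mm width of the frame in y; the slats are evenly spaced along x between the inner faces of the end posts with equal gaps (rounded down to the nearest mm) at the −x end and between each pair — any rounding remainder accumulates at the +x end.

The bed frame is on the floor beside the spool on its +x side.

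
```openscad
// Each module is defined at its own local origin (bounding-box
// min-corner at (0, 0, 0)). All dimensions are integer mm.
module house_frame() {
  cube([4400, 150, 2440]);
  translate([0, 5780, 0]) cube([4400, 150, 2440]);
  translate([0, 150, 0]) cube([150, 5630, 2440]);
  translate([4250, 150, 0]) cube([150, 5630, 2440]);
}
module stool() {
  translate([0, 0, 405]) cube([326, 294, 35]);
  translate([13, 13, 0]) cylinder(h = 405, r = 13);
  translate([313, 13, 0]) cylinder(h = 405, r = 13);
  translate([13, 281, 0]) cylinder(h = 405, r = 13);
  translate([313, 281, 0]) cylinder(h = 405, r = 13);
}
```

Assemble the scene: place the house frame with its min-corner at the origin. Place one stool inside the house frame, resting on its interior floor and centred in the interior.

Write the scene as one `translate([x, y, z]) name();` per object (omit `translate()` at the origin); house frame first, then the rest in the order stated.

house_frame();
translate([2037, 2818, 0]) stool();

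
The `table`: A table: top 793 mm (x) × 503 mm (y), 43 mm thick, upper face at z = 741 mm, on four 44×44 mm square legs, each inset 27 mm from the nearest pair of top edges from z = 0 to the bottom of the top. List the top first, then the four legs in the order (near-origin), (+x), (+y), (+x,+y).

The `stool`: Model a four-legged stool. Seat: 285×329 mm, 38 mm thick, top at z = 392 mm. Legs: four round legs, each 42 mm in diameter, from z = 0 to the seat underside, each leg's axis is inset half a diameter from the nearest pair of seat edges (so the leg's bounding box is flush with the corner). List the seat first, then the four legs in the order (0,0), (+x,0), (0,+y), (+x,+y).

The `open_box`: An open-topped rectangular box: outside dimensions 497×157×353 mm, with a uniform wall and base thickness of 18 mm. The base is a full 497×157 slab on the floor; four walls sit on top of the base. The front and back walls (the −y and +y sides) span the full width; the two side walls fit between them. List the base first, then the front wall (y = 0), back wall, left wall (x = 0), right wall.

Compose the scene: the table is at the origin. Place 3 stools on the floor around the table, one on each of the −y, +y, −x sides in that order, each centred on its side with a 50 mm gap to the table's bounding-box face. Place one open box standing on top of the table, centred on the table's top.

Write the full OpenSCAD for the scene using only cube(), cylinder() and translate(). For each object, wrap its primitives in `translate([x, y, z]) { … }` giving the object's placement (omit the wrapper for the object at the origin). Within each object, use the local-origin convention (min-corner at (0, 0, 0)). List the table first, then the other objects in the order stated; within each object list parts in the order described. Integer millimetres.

translate([0, 0, 698]) cube([793, 503, 43]);
translate([27, 27, 0]) cube([44, 44, 698]);
translate([722, 27, 0]) cube([44, 44, 698]);
translate([27, 432, 0]) cube([44, 44, 698]);
translate([722, 432, 0]) cube([44, 44, 698]);
translate([254, -379, 0]) {
  translate([0, 0, 354]) cube([285, 329, 38]);
  translate([21, 21, 0]) cylinder(h = 354, r = 21);
  translate([264, 21, 0]) cylinder(h = 354, r = 21);
  translate([21, 308, 0]) cylinder(h = 354, r = 21);
  translate([264, 308, 0]) cylinder(h = 354, r = 21);
}
translate([254, 553, 0]) {
  translate([0, 0, 354]) cube([285, 329, 38]);
  translate([21, 21, 0]) cylinder(h = 354, r = 21);
  translate([264, 21, 0]) cylinder(h = 354, r = 21);
  translate([21, 308, 0]) cylinder(h = 354, r = 21);
  translate([264, 308, 0]) cylinder(h = 354, r = 21);
}
translate([-335, 87, 0]) {
  translate([0, 0, 354]) cube([285, 329, 38]);
  translate([21, 21, 0]) cylinder(h = 354, r = 21);
  translate([264, 21, 0]) cylinder(h = 354, r = 21);
  translate([21, 308, 0]) cylinder(h = 354, r = 21);
  translate([264, 308, 0]) cylinder(h = 354, r = 21);
}
translate([148, 173, 741]) {
  cube([497, 157, 18]);
  translate([0, 0, 18]) cube([497, 18, 335]);
  translate([0, 139, 18]) cube([497, 18, 335]);
  translate([0, 18, 18]) cube([18, 121, 335]);
  translate([479, 18, 18]) cube([18, 121, 335]);
}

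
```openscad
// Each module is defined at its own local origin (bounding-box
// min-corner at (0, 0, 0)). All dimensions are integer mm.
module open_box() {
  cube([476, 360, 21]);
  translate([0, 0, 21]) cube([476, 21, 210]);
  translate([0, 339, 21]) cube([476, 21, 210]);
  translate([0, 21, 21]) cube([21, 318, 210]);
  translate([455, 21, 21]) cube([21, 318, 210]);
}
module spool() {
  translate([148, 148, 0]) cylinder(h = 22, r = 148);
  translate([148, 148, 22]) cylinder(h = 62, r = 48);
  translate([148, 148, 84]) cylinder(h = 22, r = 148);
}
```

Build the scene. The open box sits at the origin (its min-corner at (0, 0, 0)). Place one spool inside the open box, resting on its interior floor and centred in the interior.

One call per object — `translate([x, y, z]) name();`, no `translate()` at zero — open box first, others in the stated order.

open_box();
translate([90, 32, 21]) spool();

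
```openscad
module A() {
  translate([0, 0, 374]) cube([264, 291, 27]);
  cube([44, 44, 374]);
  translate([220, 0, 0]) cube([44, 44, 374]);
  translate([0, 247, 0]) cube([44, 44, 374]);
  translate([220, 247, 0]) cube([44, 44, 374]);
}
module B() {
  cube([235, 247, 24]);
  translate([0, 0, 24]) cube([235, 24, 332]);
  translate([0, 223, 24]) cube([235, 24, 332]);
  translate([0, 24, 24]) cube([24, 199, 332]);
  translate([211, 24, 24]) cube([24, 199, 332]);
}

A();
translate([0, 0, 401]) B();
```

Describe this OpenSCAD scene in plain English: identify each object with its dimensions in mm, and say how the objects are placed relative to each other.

A is a simple wooden stool: a rectangular seat 264 mm (x) by 291 mm (y), 27 mm thick, top face at z = 401 mm, on four square legs, each 44×44 mm in cross-section. The legs rest on z = 0, each flush with a corner of the seat.

B is an open storage box with external size 235×247×356 mm and wall thickness 24 mm (the base is also 24 mm thick). The base covers the whole footprint; the four walls stand on the base, with the y-facing walls full-width and the x-facing walls fitting between their inner faces.

The open box is on top of the stool.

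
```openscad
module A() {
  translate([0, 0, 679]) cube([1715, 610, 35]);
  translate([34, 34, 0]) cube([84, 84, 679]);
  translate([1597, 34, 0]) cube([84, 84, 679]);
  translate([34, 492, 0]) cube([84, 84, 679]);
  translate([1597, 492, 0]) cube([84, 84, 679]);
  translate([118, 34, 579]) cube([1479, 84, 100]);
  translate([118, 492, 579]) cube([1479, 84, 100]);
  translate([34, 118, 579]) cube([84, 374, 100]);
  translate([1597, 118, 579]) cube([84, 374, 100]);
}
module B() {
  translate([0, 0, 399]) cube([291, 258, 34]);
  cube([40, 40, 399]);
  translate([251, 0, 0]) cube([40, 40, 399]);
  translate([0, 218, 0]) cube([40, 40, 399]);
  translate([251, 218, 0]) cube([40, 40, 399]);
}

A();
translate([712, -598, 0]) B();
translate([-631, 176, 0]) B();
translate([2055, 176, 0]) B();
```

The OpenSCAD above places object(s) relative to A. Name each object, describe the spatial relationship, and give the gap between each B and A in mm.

A is a table. B is a stool. Three stools sit around the table at the −y, −x, +x sides. The gap between each stool and the table is 340 mm.

Each stool's nearest face is 340 mm from the table's bounding box.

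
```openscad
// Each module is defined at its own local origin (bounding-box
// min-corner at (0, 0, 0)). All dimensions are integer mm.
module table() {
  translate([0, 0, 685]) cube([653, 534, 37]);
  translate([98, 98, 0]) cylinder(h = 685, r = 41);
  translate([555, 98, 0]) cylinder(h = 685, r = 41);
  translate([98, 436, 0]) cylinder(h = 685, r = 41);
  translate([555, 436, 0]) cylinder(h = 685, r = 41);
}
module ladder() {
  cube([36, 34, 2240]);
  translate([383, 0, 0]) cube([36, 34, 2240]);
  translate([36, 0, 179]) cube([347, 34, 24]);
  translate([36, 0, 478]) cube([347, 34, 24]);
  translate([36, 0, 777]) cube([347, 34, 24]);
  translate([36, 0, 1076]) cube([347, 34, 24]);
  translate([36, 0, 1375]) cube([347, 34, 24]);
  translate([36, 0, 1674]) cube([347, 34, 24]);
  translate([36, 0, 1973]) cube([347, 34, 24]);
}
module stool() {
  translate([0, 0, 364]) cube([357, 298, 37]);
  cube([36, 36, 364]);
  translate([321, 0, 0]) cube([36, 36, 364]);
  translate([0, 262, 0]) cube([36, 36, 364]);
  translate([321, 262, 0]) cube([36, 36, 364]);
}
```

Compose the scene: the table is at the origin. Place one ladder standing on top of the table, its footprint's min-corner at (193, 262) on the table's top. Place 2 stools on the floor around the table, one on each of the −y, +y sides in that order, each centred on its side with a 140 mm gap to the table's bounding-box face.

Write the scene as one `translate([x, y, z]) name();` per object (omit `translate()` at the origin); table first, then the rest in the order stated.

table();
translate([193, 262, 722]) ladder();
translate([148, -438, 0]) stool();
translate([148, 674, 0]) stool();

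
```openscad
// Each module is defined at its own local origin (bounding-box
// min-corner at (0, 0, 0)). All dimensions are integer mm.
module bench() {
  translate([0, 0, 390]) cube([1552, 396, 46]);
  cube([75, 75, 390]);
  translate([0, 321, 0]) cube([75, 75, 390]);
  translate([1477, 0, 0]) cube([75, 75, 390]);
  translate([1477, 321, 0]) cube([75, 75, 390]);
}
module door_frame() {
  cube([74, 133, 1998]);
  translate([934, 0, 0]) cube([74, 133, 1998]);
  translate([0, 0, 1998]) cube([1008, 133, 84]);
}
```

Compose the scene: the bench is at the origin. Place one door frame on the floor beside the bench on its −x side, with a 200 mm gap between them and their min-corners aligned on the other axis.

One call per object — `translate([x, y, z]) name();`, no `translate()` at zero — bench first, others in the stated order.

bench();
translate([-1208, 0, 0]) door_frame();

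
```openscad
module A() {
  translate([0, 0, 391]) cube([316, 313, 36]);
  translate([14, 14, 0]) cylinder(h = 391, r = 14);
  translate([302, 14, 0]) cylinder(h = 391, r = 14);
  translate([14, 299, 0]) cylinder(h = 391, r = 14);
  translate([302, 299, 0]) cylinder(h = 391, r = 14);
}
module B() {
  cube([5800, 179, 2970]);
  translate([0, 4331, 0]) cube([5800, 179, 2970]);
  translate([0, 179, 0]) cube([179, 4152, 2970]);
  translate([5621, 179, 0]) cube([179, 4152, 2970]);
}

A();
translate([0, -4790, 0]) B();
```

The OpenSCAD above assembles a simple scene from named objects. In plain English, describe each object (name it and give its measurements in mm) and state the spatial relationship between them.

A is a four-legged stool. The seat is a 316×313×36 mm slab whose top surface is at z = 427 mm; four round legs, each 28 mm in diameter, run from the floor (z = 0) to the underside of the seat, each leg's axis is inset half a diameter from the nearest pair of seat edges (so the leg's bounding box is flush with the corner).

B is a box-shaped house frame (walls only): outside footprint 5800×4510 mm, wall height 2970 mm, wall thickness 179 mm. The two y-facing walls run the full x-width; the two x-facing walls fit between the inner faces of the y-facing walls.

The house frame is on the floor beside the stool on its −y side.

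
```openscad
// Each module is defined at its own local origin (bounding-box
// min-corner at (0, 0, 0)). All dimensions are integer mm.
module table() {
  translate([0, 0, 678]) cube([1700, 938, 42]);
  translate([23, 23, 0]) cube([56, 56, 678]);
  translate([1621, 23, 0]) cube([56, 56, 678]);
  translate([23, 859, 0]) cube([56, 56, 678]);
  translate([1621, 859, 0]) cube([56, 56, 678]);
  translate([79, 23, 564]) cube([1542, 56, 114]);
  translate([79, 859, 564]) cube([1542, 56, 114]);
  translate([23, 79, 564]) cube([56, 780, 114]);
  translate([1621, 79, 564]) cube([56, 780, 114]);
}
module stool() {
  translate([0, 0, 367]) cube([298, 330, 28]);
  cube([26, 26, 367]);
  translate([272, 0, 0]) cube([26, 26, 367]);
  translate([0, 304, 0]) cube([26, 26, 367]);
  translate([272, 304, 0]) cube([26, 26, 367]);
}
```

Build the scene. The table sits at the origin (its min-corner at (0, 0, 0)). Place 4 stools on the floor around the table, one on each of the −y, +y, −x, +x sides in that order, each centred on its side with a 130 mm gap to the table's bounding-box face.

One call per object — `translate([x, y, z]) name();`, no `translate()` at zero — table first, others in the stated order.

table();
translate([701, -460, 0]) stool();
translate([701, 1068, 0]) stool();
translate([-428, 304, 0]) stool();
translate([1830, 304, 0]) stool();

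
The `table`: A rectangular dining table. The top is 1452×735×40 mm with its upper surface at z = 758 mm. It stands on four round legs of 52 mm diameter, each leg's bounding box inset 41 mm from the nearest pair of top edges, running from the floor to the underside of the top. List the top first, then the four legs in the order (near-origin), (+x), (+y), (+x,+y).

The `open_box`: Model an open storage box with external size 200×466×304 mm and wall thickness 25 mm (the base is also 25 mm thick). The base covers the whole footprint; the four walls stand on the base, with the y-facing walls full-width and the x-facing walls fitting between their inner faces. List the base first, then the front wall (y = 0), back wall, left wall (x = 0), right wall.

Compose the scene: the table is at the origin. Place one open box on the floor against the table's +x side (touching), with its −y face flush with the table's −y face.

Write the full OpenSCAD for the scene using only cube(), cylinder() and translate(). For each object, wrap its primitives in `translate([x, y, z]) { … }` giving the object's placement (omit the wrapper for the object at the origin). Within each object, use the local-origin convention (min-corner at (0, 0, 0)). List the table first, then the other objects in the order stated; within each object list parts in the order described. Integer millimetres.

translate([0, 0, 718]) cube([1452, 735, 40]);
translate([67, 67, 0]) cylinder(h = 718, r = 26);
translate([1385, 67, 0]) cylinder(h = 718, r = 26);
translate([67, 668, 0]) cylinder(h = 718, r = 26);
translate([1385, 668, 0]) cylinder(h = 718, r = 26);
translate([1452, 0, 0]) {
  cube([200, 466, 25]);
  translate([0, 0, 25]) cube([200, 25, 279]);
  translate([0, 441, 25]) cube([200, 25, 279]);
  translate([0, 25, 25]) cube([25, 416, 279]);
  translate([175, 25, 25]) cube([25, 416, 279]);
}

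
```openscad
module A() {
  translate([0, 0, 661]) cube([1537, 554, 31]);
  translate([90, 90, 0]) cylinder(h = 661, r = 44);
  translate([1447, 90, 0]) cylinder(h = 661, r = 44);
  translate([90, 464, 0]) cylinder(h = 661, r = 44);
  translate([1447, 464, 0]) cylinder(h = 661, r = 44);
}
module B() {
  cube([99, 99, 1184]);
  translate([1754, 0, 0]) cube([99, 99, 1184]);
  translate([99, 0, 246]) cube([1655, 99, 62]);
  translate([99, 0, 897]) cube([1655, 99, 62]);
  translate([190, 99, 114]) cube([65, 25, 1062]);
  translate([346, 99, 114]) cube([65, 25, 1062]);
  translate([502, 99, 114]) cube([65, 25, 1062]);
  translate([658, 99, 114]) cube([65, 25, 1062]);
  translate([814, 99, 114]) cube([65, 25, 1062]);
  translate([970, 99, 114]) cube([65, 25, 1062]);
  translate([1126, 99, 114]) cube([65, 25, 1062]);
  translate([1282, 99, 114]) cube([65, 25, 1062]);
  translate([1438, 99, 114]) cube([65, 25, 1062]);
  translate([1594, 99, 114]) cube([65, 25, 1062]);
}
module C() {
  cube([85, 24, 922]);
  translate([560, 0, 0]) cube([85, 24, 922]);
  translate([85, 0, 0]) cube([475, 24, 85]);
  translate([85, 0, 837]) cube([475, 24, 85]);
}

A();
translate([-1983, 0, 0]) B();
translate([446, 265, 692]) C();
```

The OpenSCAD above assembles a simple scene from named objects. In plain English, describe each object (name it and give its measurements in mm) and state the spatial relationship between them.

A is a rectangular dining table. The top is 1537×554×31 mm with its upper surface at z = 692 mm. It stands on four round legs of 88 mm diameter, each leg's bounding box inset 46 mm from the nearest pair of top edges, running from the floor to the underside of the top.

B is a fence section. Two 99×99 mm posts, 1184 mm tall, stand on the floor with a clear span of 1655 mm between their inner faces. Two horizontal rails of 99×62 mm section span the gap between the posts with their undersides at z = 246 mm and z = 897 mm, flush with the posts' −y face. 10 pickets, each 65 mm wide, 25 mm thick and 1062 mm tall, are fixed to the +y face of the rails with their bottoms at z = 114 mm, evenly spaced across the span with equal gaps (rounded down to the nearest mm) at the −x end and between each pair — any rounding remainder accumulates at the +x end.

C is a picture frame with a 475×752 mm rectangular opening (x by z) and a uniform 85 mm border on every side. Frame depth is 24 mm along y. It is built from two vertical stiles running the full outside height and two horizontal rails spanning the gap between the stiles.

The fence section is on the floor beside the table on its −x side. The picture frame is on top of the table, centred.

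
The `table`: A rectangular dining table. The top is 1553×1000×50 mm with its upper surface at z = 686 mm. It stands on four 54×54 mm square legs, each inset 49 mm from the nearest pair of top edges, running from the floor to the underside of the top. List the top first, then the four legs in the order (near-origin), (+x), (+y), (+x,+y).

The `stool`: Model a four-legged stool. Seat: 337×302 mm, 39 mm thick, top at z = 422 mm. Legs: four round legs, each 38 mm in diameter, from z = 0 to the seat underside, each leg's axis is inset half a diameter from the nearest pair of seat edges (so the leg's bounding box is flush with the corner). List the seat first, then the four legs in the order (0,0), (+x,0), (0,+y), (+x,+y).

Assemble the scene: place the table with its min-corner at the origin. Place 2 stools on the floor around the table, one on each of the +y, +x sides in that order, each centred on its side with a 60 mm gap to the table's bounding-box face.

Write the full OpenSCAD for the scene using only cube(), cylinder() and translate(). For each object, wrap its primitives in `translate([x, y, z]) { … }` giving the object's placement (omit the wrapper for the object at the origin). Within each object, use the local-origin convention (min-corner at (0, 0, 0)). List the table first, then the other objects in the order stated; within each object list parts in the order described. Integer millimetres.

translate([0, 0, 636]) cube([1553, 1000, 50]);
translate([49, 49, 0]) cube([54, 54, 636]);
translate([1450, 49, 0]) cube([54, 54, 636]);
translate([49, 897, 0]) cube([54, 54, 636]);
translate([1450, 897, 0]) cube([54, 54, 636]);
translate([608, 1060, 0]) {
  translate([0, 0, 383]) cube([337, 302, 39]);
  translate([19, 19, 0]) cylinder(h = 383, r = 19);
  translate([318, 19, 0]) cylinder(h = 383, r = 19);
  translate([19, 283, 0]) cylinder(h = 383, r = 19);
  translate([318, 283, 0]) cylinder(h = 383, r = 19);
}
translate([1613, 349, 0]) {
  translate([0, 0, 383]) cube([337, 302, 39]);
  translate([19, 19, 0]) cylinder(h = 383, r = 19);
  translate([318, 19, 0]) cylinder(h = 383, r = 19);
  translate([19, 283, 0]) cylinder(h = 383, r = 19);
  translate([318, 283, 0]) cylinder(h = 383, r = 19);
}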